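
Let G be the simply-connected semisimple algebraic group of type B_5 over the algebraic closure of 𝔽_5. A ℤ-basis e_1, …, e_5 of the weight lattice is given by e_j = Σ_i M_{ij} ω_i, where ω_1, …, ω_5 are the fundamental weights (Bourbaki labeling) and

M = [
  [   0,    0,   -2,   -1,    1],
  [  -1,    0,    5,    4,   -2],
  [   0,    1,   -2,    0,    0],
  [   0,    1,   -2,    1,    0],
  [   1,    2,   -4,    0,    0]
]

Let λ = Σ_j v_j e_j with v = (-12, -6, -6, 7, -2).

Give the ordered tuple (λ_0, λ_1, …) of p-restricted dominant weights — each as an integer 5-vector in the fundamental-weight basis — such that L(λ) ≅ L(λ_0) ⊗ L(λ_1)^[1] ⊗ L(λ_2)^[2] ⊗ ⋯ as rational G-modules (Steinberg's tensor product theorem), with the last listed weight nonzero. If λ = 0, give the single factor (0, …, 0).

((3, 4, 1, 3, 0), (0, 2, 1, 2, 0))

Change of basis e → ω: c = M·v where v = (-12, -6, -6, 7, -2):
  c_1 = (0)·(-12) + (0)·(-6) + (-2)·(-6) + (-1)·(7) + (1)·(-2) = 3
  c_2 = (-1)·(-12) + (0)·(-6) + (5)·(-6) + 4·7 + (-2)·(-2) = 14
  c_3 = (0)·(-12) + (1)·(-6) + (-2)·(-6) + 0·7 + (0)·(-2) = 6
  c_4 = (0)·(-12) + (1)·(-6) + (-2)·(-6) + 1·7 + (0)·(-2) = 13
  c_5 = (1)·(-12) + (2)·(-6) + (-4)·(-6) + 0·7 + (0)·(-2) = 0
Writing each c_i in base p = 5:
  c_1 = 3 = 3·5^0
  c_2 = 14 = 4·5^0 + 2·5^1
  c_3 = 6 = 1·5^0 + 1·5^1
  c_4 = 13 = 3·5^0 + 2·5^1
  c_5 = 0
Factor λ_0 = (3, 4, 1, 3, 0)
Factor λ_1 = (0, 2, 1, 2, 0)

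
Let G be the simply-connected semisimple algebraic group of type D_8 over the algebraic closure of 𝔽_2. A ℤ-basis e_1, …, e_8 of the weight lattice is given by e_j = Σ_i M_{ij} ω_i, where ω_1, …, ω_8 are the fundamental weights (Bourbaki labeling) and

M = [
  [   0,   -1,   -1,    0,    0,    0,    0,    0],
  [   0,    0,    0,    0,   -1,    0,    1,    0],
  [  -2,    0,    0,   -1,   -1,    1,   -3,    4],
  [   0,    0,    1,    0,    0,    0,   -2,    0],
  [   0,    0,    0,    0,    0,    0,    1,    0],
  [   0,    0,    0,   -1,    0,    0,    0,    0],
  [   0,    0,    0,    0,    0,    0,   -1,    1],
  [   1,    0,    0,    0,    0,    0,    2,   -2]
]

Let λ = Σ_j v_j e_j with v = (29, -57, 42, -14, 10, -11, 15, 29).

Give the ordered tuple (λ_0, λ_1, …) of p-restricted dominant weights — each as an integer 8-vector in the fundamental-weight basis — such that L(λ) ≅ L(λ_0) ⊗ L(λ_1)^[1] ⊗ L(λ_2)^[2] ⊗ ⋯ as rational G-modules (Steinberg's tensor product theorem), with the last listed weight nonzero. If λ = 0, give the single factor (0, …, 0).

In the fundamental-weight basis, λ has coordinates c = M·v (v = (29, -57, 42, -14, 10, -11, 15, 29)):
  c_1 = 0·29 + (-1)·(-57) + (-1)·(42) + (0)·(-14) + 0·10 + (0)·(-11) + 0·15 + 0·29 = 15
  c_2 = 0·29 + (0)·(-57) + 0·42 + (0)·(-14) + (-1)·(10) + (0)·(-11) + 1·15 + 0·29 = 5
  c_3 = (-2)·(29) + (0)·(-57) + 0·42 + (-1)·(-14) + (-1)·(10) + (1)·(-11) + (-3)·(15) + 4·29 = 6
  c_4 = 0·29 + (0)·(-57) + 1·42 + (0)·(-14) + 0·10 + (0)·(-11) + (-2)·(15) + 0·29 = 12
  c_5 = 0·29 + (0)·(-57) + 0·42 + (0)·(-14) + 0·10 + (0)·(-11) + 1·15 + 0·29 = 15
  c_6 = 0·29 + (0)·(-57) + 0·42 + (-1)·(-14) + 0·10 + (0)·(-11) + 0·15 + 0·29 = 14
  c_7 = 0·29 + (0)·(-57) + 0·42 + (0)·(-14) + 0·10 + (0)·(-11) + (-1)·(15) + 1·29 = 14
  c_8 = 1·29 + (0)·(-57) + 0·42 + (0)·(-14) + 0·10 + (0)·(-11) + 2·15 + (-2)·(29) = 1
Base-2 expansion of each c_i:
  c_1 = 15 = 1·2^0 + 1·2^1 + 1·2^2 + 1·2^3
  c_2 = 5 = 1·2^0 + 0·2^1 + 1·2^2
  c_3 = 6 = 0·2^0 + 1·2^1 + 1·2^2
  c_4 = 12 = 0·2^0 + 0·2^1 + 1·2^2 + 1·2^3
  c_5 = 15 = 1·2^0 + 1·2^1 + 1·2^2 + 1·2^3
  c_6 = 14 = 0·2^0 + 1·2^1 + 1·2^2 + 1·2^3
  c_7 = 14 = 0·2^0 + 1·2^1 + 1·2^2 + 1·2^3
  c_8 = 1 = 1·2^0
Factor λ_0 = (1, 1, 0, 0, 1, 0, 0, 1)
Factor λ_1 = (1, 0, 1, 0, 1, 1, 1, 0)
Factor λ_2 = (1, 1, 1, 1, 1, 1, 1, 0)
Factor λ_3 = (1, 0, 0, 1, 1, 1, 1, 0)

((1, 1, 0, 0, 1, 0, 0, 1), (1, 0, 1, 0, 1, 1, 1, 0), (1, 1, 1, 1, 1, 1, 1, 0), (1, 0, 0, 1, 1, 1, 1, 0))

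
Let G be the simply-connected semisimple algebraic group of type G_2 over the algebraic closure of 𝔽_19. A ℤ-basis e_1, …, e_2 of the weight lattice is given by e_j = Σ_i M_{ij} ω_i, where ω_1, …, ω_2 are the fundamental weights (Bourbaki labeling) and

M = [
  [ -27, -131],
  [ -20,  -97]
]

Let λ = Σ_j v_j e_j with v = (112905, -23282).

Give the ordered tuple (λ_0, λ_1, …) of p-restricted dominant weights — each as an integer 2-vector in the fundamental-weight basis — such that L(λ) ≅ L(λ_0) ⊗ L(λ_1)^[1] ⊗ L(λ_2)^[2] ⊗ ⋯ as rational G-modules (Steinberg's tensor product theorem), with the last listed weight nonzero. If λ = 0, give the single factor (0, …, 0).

((6, 7), (3, 13), (4, 0))

ω-coordinates c = M·v, v = (112905, -23282):
  c_1 = (-27)·(112905) + (-131)·(-23282) = 1507
  c_2 = (-20)·(112905) + (-97)·(-23282) = 254
Expand coordinatewise in base 19:
  c_1 = 1507 = 6·19^0 + 3·19^1 + 4·19^2
  c_2 = 254 = 7·19^0 + 13·19^1
p-restricted factor λ_0 = (6, 7)
p-restricted factor λ_1 = (3, 13)
p-restricted factor λ_2 = (4, 0)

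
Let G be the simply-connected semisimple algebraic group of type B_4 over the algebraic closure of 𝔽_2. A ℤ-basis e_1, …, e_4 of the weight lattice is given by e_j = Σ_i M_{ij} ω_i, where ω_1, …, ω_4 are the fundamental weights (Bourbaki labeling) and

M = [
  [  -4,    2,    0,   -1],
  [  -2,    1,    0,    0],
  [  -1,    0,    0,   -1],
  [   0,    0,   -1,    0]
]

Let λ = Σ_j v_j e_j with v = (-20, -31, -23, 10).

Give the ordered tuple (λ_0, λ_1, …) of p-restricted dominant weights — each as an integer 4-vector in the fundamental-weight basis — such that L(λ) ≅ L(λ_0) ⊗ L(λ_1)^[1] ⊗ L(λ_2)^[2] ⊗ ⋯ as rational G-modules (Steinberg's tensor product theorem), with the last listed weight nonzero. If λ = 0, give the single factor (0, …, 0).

Change of basis e → ω: c = M·v where v = (-20, -31, -23, 10):
  c_1 = -4*-20 + 2*-31 + 0*-23 + -1*10 = 8
  c_2 = -2*-20 + 1*-31 + 0*-23 + 0*10 = 9
  c_3 = -1*-20 + 0*-31 + 0*-23 + -1*10 = 10
  c_4 = 0*-20 + 0*-31 + -1*-23 + 0*10 = 23
Expand coordinatewise in base 2:
  c_1 = 8 = 0·2^0 + 0·2^1 + 0·2^2 + 1·2^3
  c_2 = 9 = 1·2^0 + 0·2^1 + 0·2^2 + 1·2^3
  c_3 = 10 = 0·2^0 + 1·2^1 + 0·2^2 + 1·2^3
  c_4 = 23 = 1·2^0 + 1·2^1 + 1·2^2 + 0·2^3 + 1·2^4
p-restricted factor λ_0 = (0, 1, 0, 1)
p-restricted factor λ_1 = (0, 0, 1, 1)
p-restricted factor λ_2 = (0, 0, 0, 1)
p-restricted factor λ_3 = (1, 1, 1, 0)
p-restricted factor λ_4 = (0, 0, 0, 1)

((0, 1, 0, 1), (0, 0, 1, 1), (0, 0, 0, 1), (1, 1, 1, 0), (0, 0, 0, 1))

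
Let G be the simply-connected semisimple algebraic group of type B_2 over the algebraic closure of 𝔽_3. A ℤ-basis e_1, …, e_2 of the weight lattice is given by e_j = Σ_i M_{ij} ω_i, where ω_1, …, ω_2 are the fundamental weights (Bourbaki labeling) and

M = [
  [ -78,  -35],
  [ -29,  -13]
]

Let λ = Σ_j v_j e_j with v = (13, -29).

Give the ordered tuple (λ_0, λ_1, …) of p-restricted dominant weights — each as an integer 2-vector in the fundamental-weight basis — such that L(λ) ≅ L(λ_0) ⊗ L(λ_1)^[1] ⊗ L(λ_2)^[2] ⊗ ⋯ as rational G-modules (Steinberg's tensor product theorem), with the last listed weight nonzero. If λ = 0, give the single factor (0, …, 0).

((1, 0),)

Change of basis e → ω: c = M·v where v = (13, -29):
  c_1 = (-78)·(13) + (-35)·(-29) = 1
  c_2 = (-29)·(13) + (-13)·(-29) = 0
p = 3; digits c_i = Σ_j d_{ij}·3^j, 0 ≤ d_{ij} < 3:
  c_1 = 1 = 1·3^0
  c_2 = 0
p-restricted factor λ_0 = (1, 0)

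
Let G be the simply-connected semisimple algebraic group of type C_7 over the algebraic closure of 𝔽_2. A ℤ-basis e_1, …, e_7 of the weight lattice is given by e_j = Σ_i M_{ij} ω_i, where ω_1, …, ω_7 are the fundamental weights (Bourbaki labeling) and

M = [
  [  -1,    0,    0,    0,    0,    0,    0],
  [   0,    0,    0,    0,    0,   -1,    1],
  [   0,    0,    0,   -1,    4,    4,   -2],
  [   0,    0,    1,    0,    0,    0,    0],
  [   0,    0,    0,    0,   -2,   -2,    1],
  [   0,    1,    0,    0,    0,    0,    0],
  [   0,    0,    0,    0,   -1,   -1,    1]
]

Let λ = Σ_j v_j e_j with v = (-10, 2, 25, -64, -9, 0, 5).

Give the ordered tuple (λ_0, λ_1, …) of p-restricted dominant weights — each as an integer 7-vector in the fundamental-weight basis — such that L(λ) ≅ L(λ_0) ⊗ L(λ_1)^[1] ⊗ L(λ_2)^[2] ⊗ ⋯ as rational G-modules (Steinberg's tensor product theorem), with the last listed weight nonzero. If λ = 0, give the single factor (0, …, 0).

((0, 1, 0, 1, 1, 0, 0), (1, 0, 1, 0, 1, 1, 1), (0, 1, 0, 0, 1, 0, 1), (1, 0, 0, 1, 0, 0, 1), (0, 0, 1, 1, 1, 0, 0))

Compute c_i = Σ_j M_{ij} v_j with v = (-10, 2, 25, -64, -9, 0, 5):
  c_1 = (-1)·(-10) + 0·2 + 0·25 + (0)·(-64) + (0)·(-9) + 0·0 + 0·5 = 10
  c_2 = (0)·(-10) + 0·2 + 0·25 + (0)·(-64) + (0)·(-9) + (-1)·(0) + 1·5 = 5
  c_3 = (0)·(-10) + 0·2 + 0·25 + (-1)·(-64) + (4)·(-9) + 4·0 + (-2)·(5) = 18
  c_4 = (0)·(-10) + 0·2 + 1·25 + (0)·(-64) + (0)·(-9) + 0·0 + 0·5 = 25
  c_5 = (0)·(-10) + 0·2 + 0·25 + (0)·(-64) + (-2)·(-9) + (-2)·(0) + 1·5 = 23
  c_6 = (0)·(-10) + 1·2 + 0·25 + (0)·(-64) + (0)·(-9) + 0·0 + 0·5 = 2
  c_7 = (0)·(-10) + 0·2 + 0·25 + (0)·(-64) + (-1)·(-9) + (-1)·(0) + 1·5 = 14
Writing each c_i in base p = 2:
  c_1 = 10 = 0·2^0 + 1·2^1 + 0·2^2 + 1·2^3
  c_2 = 5 = 1·2^0 + 0·2^1 + 1·2^2
  c_3 = 18 = 0·2^0 + 1·2^1 + 0·2^2 + 0·2^3 + 1·2^4
  c_4 = 25 = 1·2^0 + 0·2^1 + 0·2^2 + 1·2^3 + 1·2^4
  c_5 = 23 = 1·2^0 + 1·2^1 + 1·2^2 + 0·2^3 + 1·2^4
  c_6 = 2 = 0·2^0 + 1·2^1
  c_7 = 14 = 0·2^0 + 1·2^1 + 1·2^2 + 1·2^3
Factor λ_0 = (0, 1, 0, 1, 1, 0, 0)
Factor λ_1 = (1, 0, 1, 0, 1, 1, 1)
Factor λ_2 = (0, 1, 0, 0, 1, 0, 1)
Factor λ_3 = (1, 0, 0, 1, 0, 0, 1)
Factor λ_4 = (0, 0, 1, 1, 1, 0, 0)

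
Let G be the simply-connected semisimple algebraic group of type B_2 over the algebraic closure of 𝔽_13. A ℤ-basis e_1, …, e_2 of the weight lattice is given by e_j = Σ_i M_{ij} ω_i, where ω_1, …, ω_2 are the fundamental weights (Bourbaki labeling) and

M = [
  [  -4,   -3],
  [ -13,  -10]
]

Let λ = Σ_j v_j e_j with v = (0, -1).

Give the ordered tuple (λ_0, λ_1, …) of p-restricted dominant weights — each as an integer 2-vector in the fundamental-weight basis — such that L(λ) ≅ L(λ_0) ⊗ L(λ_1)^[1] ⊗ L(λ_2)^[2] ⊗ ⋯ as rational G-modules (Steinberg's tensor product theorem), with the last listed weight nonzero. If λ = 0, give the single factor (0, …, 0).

Compute c_i = Σ_j M_{ij} v_j with v = (0, -1):
  c_1 = -4*0 + -3*-1 = 3
  c_2 = -13*0 + -10*-1 = 10
Writing each c_i in base p = 13:
  c_1 = 3 = 3·13^0
  c_2 = 10 = 10·13^0
p-restricted factor λ_0 = (3, 10)

((3, 10),)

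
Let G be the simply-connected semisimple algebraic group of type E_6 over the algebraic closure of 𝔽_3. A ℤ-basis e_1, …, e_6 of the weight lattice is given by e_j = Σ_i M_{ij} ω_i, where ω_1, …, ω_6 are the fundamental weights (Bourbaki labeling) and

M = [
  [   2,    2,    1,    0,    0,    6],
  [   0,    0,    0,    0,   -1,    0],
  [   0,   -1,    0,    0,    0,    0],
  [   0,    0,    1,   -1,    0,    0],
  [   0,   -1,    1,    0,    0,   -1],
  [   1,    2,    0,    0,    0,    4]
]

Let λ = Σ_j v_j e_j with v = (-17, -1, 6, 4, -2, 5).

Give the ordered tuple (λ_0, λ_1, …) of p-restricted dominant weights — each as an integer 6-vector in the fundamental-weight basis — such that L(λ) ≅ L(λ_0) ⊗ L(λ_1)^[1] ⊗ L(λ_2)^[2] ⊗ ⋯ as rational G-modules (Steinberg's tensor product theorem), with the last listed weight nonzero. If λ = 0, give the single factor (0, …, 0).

Change of basis e → ω: c = M·v where v = (-17, -1, 6, 4, -2, 5):
  c_1 = (2)·(-17) + (2)·(-1) + (1)·(6) + (0)·(4) + (0)·(-2) + (6)·(5) = 0
  c_2 = (0)·(-17) + (0)·(-1) + (0)·(6) + (0)·(4) + (-1)·(-2) + (0)·(5) = 2
  c_3 = (0)·(-17) + (-1)·(-1) + (0)·(6) + (0)·(4) + (0)·(-2) + (0)·(5) = 1
  c_4 = (0)·(-17) + (0)·(-1) + (1)·(6) + (-1)·(4) + (0)·(-2) + (0)·(5) = 2
  c_5 = (0)·(-17) + (-1)·(-1) + (1)·(6) + (0)·(4) + (0)·(-2) + (-1)·(5) = 2
  c_6 = (1)·(-17) + (2)·(-1) + (0)·(6) + (0)·(4) + (0)·(-2) + (4)·(5) = 1
Writing each c_i in base p = 3:
  c_1 = 0
  c_2 = 2 = 2·3^0
  c_3 = 1 = 1·3^0
  c_4 = 2 = 2·3^0
  c_5 = 2 = 2·3^0
  c_6 = 1 = 1·3^0
λ_0 = (0, 2, 1, 2, 2, 1)

((0, 2, 1, 2, 2, 1),)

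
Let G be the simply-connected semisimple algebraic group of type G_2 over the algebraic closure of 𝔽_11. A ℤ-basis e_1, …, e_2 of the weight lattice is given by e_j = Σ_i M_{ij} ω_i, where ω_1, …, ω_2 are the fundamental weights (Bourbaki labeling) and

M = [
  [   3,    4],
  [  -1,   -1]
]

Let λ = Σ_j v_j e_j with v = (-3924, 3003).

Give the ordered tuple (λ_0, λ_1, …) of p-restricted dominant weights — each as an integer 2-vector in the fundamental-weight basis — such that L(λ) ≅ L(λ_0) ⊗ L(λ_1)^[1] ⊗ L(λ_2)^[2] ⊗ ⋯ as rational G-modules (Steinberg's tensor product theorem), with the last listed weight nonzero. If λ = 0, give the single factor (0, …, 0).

((9, 8), (10, 6), (1, 7))

ω-coordinates c = M·v, v = (-3924, 3003):
  c_1 = (3)·(-3924) + (4)·(3003) = 240
  c_2 = (-1)·(-3924) + (-1)·(3003) = 921
Expand coordinatewise in base 11:
  c_1 = 240 = 9·11^0 + 10·11^1 + 1·11^2
  c_2 = 921 = 8·11^0 + 6·11^1 + 7·11^2
λ_0 = (9, 8)
λ_1 = (10, 6)
λ_2 = (1, 7)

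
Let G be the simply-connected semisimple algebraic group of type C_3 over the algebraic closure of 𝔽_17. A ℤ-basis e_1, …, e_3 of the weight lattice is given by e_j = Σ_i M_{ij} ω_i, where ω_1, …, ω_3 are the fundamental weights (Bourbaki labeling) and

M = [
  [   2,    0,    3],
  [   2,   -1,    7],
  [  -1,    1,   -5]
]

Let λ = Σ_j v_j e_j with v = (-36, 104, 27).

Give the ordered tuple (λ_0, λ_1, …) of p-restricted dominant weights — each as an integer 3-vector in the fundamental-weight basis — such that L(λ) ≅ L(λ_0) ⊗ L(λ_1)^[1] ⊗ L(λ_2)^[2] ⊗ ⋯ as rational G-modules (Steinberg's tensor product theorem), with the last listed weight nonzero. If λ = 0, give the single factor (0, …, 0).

((9, 13, 5),)

In the fundamental-weight basis, λ has coordinates c = M·v (v = (-36, 104, 27)):
  c_1 = 2*-36 + 0*104 + 3*27 = 9
  c_2 = 2*-36 + -1*104 + 7*27 = 13
  c_3 = -1*-36 + 1*104 + -5*27 = 5
Writing each c_i in base p = 17:
  c_1 = 9 = 9·17^0
  c_2 = 13 = 13·17^0
  c_3 = 5 = 5·17^0
λ_0 = (9, 13, 5)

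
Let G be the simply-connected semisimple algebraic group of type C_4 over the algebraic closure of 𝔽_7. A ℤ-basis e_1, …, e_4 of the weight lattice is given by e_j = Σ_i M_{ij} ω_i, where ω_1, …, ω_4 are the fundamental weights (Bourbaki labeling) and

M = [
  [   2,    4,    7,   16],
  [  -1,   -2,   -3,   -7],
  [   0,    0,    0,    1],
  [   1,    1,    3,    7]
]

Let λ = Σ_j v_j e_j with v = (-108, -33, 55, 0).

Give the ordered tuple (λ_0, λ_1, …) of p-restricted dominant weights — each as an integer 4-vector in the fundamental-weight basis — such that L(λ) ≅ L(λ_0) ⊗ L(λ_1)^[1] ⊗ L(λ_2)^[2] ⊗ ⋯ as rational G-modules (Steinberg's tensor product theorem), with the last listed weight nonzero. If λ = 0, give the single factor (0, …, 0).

((2, 2, 0, 3), (5, 1, 0, 3))

Change of basis e → ω: c = M·v where v = (-108, -33, 55, 0):
  c_1 = (2)·(-108) + (4)·(-33) + (7)·(55) + (16)·(0) = 37
  c_2 = (-1)·(-108) + (-2)·(-33) + (-3)·(55) + (-7)·(0) = 9
  c_3 = (0)·(-108) + (0)·(-33) + (0)·(55) + (1)·(0) = 0
  c_4 = (1)·(-108) + (1)·(-33) + (3)·(55) + (7)·(0) = 24
p = 7; digits c_i = Σ_j d_{ij}·7^j, 0 ≤ d_{ij} < 7:
  c_1 = 37 = 2·7^0 + 5·7^1
  c_2 = 9 = 2·7^0 + 1·7^1
  c_3 = 0
  c_4 = 24 = 3·7^0 + 3·7^1
λ_0 = (2, 2, 0, 3)
λ_1 = (5, 1, 0, 3)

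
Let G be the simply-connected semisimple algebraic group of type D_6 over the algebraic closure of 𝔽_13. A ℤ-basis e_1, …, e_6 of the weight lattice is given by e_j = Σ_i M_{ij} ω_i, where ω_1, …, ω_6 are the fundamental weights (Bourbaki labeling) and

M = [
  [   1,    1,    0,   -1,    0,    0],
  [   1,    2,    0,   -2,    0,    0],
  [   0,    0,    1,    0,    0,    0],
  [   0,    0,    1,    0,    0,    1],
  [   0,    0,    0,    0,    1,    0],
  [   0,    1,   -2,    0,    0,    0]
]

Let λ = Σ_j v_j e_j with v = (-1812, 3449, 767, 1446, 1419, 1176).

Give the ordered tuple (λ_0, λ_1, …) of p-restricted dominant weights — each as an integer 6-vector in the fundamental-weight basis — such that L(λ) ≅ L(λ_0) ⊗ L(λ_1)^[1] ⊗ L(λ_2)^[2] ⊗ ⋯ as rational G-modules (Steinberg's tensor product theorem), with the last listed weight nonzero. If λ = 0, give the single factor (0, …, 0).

Change of basis e → ω: c = M·v where v = (-1812, 3449, 767, 1446, 1419, 1176):
  c_1 = 1*-1812 + 1*3449 + 0*767 + -1*1446 + 0*1419 + 0*1176 = 191
  c_2 = 1*-1812 + 2*3449 + 0*767 + -2*1446 + 0*1419 + 0*1176 = 2194
  c_3 = 0*-1812 + 0*3449 + 1*767 + 0*1446 + 0*1419 + 0*1176 = 767
  c_4 = 0*-1812 + 0*3449 + 1*767 + 0*1446 + 0*1419 + 1*1176 = 1943
  c_5 = 0*-1812 + 0*3449 + 0*767 + 0*1446 + 1*1419 + 0*1176 = 1419
  c_6 = 0*-1812 + 1*3449 + -2*767 + 0*1446 + 0*1419 + 0*1176 = 1915
Expand coordinatewise in base 13:
  c_1 = 191 = 9·13^0 + 1·13^1 + 1·13^2
  c_2 = 2194 = 10·13^0 + 12·13^1 + 12·13^2
  c_3 = 767 = 0·13^0 + 7·13^1 + 4·13^2
  c_4 = 1943 = 6·13^0 + 6·13^1 + 11·13^2
  c_5 = 1419 = 2·13^0 + 5·13^1 + 8·13^2
  c_6 = 1915 = 4·13^0 + 4·13^1 + 11·13^2
Factor λ_0 = (9, 10, 0, 6, 2, 4)
Factor λ_1 = (1, 12, 7, 6, 5, 4)
Factor λ_2 = (1, 12, 4, 11, 8, 11)

((9, 10, 0, 6, 2, 4), (1, 12, 7, 6, 5, 4), (1, 12, 4, 11, 8, 11))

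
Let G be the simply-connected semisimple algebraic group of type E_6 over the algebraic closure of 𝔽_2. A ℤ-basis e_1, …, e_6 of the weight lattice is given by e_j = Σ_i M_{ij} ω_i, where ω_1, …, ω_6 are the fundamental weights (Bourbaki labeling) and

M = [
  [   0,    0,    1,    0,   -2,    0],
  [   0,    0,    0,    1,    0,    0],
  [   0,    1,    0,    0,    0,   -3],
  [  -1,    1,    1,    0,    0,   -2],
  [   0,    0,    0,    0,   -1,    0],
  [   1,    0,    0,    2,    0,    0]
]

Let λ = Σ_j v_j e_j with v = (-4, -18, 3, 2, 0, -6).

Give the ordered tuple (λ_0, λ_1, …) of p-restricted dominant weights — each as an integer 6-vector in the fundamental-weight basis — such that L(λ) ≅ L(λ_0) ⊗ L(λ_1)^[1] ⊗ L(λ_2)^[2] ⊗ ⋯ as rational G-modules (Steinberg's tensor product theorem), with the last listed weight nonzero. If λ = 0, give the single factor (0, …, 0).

((1, 0, 0, 1, 0, 0), (1, 1, 0, 0, 0, 0))

Converting to the ω-basis (c_i = row i of M dotted with v = (-4, -18, 3, 2, 0, -6)):
  c_1 = (0)·(-4) + (0)·(-18) + (1)·(3) + (0)·(2) + (-2)·(0) + (0)·(-6) = 3
  c_2 = (0)·(-4) + (0)·(-18) + (0)·(3) + (1)·(2) + (0)·(0) + (0)·(-6) = 2
  c_3 = (0)·(-4) + (1)·(-18) + (0)·(3) + (0)·(2) + (0)·(0) + (-3)·(-6) = 0
  c_4 = (-1)·(-4) + (1)·(-18) + (1)·(3) + (0)·(2) + (0)·(0) + (-2)·(-6) = 1
  c_5 = (0)·(-4) + (0)·(-18) + (0)·(3) + (0)·(2) + (-1)·(0) + (0)·(-6) = 0
  c_6 = (1)·(-4) + (0)·(-18) + (0)·(3) + (2)·(2) + (0)·(0) + (0)·(-6) = 0
Writing each c_i in base p = 2:
  c_1 = 3 = 1·2^0 + 1·2^1
  c_2 = 2 = 0·2^0 + 1·2^1
  c_3 = 0
  c_4 = 1 = 1·2^0
  c_5 = 0
  c_6 = 0
p-restricted factor λ_0 = (1, 0, 0, 1, 0, 0)
p-restricted factor λ_1 = (1, 1, 0, 0, 0, 0)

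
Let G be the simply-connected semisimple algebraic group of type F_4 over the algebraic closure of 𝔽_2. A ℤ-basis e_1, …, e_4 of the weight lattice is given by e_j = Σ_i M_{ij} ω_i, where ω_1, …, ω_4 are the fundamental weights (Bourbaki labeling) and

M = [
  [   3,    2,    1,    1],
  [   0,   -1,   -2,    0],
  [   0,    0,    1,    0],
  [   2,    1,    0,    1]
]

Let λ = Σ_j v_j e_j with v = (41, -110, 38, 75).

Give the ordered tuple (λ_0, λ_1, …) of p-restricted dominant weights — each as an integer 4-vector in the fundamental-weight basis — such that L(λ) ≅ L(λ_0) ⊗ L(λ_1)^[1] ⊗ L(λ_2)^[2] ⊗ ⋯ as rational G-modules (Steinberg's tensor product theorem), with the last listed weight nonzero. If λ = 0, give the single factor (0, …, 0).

Converting to the ω-basis (c_i = row i of M dotted with v = (41, -110, 38, 75)):
  c_1 = 3*41 + 2*-110 + 1*38 + 1*75 = 16
  c_2 = 0*41 + -1*-110 + -2*38 + 0*75 = 34
  c_3 = 0*41 + 0*-110 + 1*38 + 0*75 = 38
  c_4 = 2*41 + 1*-110 + 0*38 + 1*75 = 47
p = 2; digits c_i = Σ_j d_{ij}·2^j, 0 ≤ d_{ij} < 2:
  c_1 = 16 = 0·2^0 + 0·2^1 + 0·2^2 + 0·2^3 + 1·2^4
  c_2 = 34 = 0·2^0 + 1·2^1 + 0·2^2 + 0·2^3 + 0·2^4 + 1·2^5
  c_3 = 38 = 0·2^0 + 1·2^1 + 1·2^2 + 0·2^3 + 0·2^4 + 1·2^5
  c_4 = 47 = 1·2^0 + 1·2^1 + 1·2^2 + 1·2^3 + 0·2^4 + 1·2^5
λ_0 = (0, 0, 0, 1)
λ_1 = (0, 1, 1, 1)
λ_2 = (0, 0, 1, 1)
λ_3 = (0, 0, 0, 1)
λ_4 = (1, 0, 0, 0)
λ_5 = (0, 1, 1, 1)

((0, 0, 0, 1), (0, 1, 1, 1), (0, 0, 1, 1), (0, 0, 0, 1), (1, 0, 0, 0), (0, 1, 1, 1))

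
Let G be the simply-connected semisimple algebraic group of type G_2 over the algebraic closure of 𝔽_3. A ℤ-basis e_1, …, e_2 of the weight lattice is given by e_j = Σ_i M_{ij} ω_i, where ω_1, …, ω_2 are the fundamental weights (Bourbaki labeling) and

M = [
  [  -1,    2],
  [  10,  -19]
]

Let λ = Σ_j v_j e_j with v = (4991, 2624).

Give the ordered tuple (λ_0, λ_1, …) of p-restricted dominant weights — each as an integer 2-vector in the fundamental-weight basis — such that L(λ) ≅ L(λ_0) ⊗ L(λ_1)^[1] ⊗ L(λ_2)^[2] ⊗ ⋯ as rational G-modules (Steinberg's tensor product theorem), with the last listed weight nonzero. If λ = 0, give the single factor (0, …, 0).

In the fundamental-weight basis, λ has coordinates c = M·v (v = (4991, 2624)):
  c_1 = (-1)·(4991) + (2)·(2624) = 257
  c_2 = (10)·(4991) + (-19)·(2624) = 54
Expand coordinatewise in base 3:
  c_1 = 257 = 2·3^0 + 1·3^1 + 1·3^2 + 0·3^3 + 0·3^4 + 1·3^5
  c_2 = 54 = 0·3^0 + 0·3^1 + 0·3^2 + 2·3^3
Factor λ_0 = (2, 0)
Factor λ_1 = (1, 0)
Factor λ_2 = (1, 0)
Factor λ_3 = (0, 2)
Factor λ_4 = (0, 0)
Factor λ_5 = (1, 0)

((2, 0), (1, 0), (1, 0), (0, 2), (0, 0), (1, 0))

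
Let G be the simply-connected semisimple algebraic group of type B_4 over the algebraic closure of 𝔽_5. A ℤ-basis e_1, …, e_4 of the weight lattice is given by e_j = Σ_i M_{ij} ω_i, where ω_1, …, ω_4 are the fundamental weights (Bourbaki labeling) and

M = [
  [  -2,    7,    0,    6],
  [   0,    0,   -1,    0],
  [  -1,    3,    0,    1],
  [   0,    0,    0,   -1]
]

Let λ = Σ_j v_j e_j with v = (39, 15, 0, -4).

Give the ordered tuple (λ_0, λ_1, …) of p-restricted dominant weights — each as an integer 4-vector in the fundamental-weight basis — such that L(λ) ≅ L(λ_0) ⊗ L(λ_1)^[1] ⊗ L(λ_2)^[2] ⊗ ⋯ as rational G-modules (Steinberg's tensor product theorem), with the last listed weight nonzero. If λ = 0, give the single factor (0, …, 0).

((3, 0, 2, 4),)

In the fundamental-weight basis, λ has coordinates c = M·v (v = (39, 15, 0, -4)):
  c_1 = (-2)·(39) + (7)·(15) + (0)·(0) + (6)·(-4) = 3
  c_2 = (0)·(39) + (0)·(15) + (-1)·(0) + (0)·(-4) = 0
  c_3 = (-1)·(39) + (3)·(15) + (0)·(0) + (1)·(-4) = 2
  c_4 = (0)·(39) + (0)·(15) + (0)·(0) + (-1)·(-4) = 4
Writing each c_i in base p = 5:
  c_1 = 3 = 3·5^0
  c_2 = 0
  c_3 = 2 = 2·5^0
  c_4 = 4 = 4·5^0
λ_0 = (3, 0, 2, 4)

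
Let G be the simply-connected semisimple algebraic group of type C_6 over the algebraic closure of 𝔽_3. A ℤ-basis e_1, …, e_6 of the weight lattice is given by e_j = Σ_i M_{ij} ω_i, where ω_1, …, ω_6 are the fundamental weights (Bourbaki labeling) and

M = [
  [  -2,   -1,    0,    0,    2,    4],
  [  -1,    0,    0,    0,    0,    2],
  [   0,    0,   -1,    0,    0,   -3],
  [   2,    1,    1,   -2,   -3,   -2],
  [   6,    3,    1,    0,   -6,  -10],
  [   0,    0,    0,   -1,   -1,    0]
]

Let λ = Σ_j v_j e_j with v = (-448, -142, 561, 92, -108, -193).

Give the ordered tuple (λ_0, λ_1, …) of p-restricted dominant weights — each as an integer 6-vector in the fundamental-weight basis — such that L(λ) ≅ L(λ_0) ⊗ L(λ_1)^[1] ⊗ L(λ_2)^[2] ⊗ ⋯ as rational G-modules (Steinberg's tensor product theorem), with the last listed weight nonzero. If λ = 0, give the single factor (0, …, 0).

In the fundamental-weight basis, λ has coordinates c = M·v (v = (-448, -142, 561, 92, -108, -193)):
  c_1 = (-2)·(-448) + (-1)·(-142) + 0·561 + 0·92 + (2)·(-108) + (4)·(-193) = 50
  c_2 = (-1)·(-448) + (0)·(-142) + 0·561 + 0·92 + (0)·(-108) + (2)·(-193) = 62
  c_3 = (0)·(-448) + (0)·(-142) + (-1)·(561) + 0·92 + (0)·(-108) + (-3)·(-193) = 18
  c_4 = (2)·(-448) + (1)·(-142) + 1·561 + (-2)·(92) + (-3)·(-108) + (-2)·(-193) = 49
  c_5 = (6)·(-448) + (3)·(-142) + 1·561 + 0·92 + (-6)·(-108) + (-10)·(-193) = 25
  c_6 = (0)·(-448) + (0)·(-142) + 0·561 + (-1)·(92) + (-1)·(-108) + (0)·(-193) = 16
p = 3; digits c_i = Σ_j d_{ij}·3^j, 0 ≤ d_{ij} < 3:
  c_1 = 50 = 2·3^0 + 1·3^1 + 2·3^2 + 1·3^3
  c_2 = 62 = 2·3^0 + 2·3^1 + 0·3^2 + 2·3^3
  c_3 = 18 = 0·3^0 + 0·3^1 + 2·3^2
  c_4 = 49 = 1·3^0 + 1·3^1 + 2·3^2 + 1·3^3
  c_5 = 25 = 1·3^0 + 2·3^1 + 2·3^2
  c_6 = 16 = 1·3^0 + 2·3^1 + 1·3^2
λ_0 = (2, 2, 0, 1, 1, 1)
λ_1 = (1, 2, 0, 1, 2, 2)
λ_2 = (2, 0, 2, 2, 2, 1)
λ_3 = (1, 2, 0, 1, 0, 0)

((2, 2, 0, 1, 1, 1), (1, 2, 0, 1, 2, 2), (2, 0, 2, 2, 2, 1), (1, 2, 0, 1, 0, 0))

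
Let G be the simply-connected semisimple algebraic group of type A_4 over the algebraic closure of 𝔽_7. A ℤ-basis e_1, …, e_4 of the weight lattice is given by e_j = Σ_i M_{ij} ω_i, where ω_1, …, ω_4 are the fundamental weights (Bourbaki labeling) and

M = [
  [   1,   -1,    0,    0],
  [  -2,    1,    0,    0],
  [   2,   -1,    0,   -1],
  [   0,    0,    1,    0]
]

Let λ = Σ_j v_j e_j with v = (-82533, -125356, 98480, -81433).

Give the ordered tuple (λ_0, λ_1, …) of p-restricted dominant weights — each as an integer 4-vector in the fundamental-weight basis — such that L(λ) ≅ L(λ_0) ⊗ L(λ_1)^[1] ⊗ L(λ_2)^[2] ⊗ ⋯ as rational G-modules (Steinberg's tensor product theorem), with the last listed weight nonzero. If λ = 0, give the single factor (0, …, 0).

((4, 6, 3, 4), (6, 2, 3, 5), (5, 5, 4, 0), (5, 3, 2, 0), (3, 2, 3, 6), (2, 2, 2, 5))

Converting to the ω-basis (c_i = row i of M dotted with v = (-82533, -125356, 98480, -81433)):
  c_1 = (1)·(-82533) + (-1)·(-125356) + 0·98480 + (0)·(-81433) = 42823
  c_2 = (-2)·(-82533) + (1)·(-125356) + 0·98480 + (0)·(-81433) = 39710
  c_3 = (2)·(-82533) + (-1)·(-125356) + 0·98480 + (-1)·(-81433) = 41723
  c_4 = (0)·(-82533) + (0)·(-125356) + 1·98480 + (0)·(-81433) = 98480
p = 7; digits c_i = Σ_j d_{ij}·7^j, 0 ≤ d_{ij} < 7:
  c_1 = 42823 = 4·7^0 + 6·7^1 + 5·7^2 + 5·7^3 + 3·7^4 + 2·7^5
  c_2 = 39710 = 6·7^0 + 2·7^1 + 5·7^2 + 3·7^3 + 2·7^4 + 2·7^5
  c_3 = 41723 = 3·7^0 + 3·7^1 + 4·7^2 + 2·7^3 + 3·7^4 + 2·7^5
  c_4 = 98480 = 4·7^0 + 5·7^1 + 0·7^2 + 0·7^3 + 6·7^4 + 5·7^5
p-restricted factor λ_0 = (4, 6, 3, 4)
p-restricted factor λ_1 = (6, 2, 3, 5)
p-restricted factor λ_2 = (5, 5, 4, 0)
p-restricted factor λ_3 = (5, 3, 2, 0)
p-restricted factor λ_4 = (3, 2, 3, 6)
p-restricted factor λ_5 = (2, 2, 2, 5)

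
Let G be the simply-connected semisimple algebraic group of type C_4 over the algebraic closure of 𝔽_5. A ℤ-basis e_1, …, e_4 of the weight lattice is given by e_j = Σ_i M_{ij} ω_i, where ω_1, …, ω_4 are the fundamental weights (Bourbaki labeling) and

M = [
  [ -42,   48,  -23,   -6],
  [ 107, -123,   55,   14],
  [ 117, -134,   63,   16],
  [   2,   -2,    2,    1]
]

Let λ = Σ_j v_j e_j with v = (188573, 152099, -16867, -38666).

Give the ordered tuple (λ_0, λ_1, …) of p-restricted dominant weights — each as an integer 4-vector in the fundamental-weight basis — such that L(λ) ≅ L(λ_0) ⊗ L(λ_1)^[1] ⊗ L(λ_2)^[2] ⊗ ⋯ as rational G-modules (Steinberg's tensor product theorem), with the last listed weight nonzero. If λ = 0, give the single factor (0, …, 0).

((3, 0, 3, 3), (4, 0, 4, 4), (4, 0, 4, 1), (4, 1, 3, 4))

Converting to the ω-basis (c_i = row i of M dotted with v = (188573, 152099, -16867, -38666)):
  c_1 = -42*188573 + 48*152099 + -23*-16867 + -6*-38666 = 623
  c_2 = 107*188573 + -123*152099 + 55*-16867 + 14*-38666 = 125
  c_3 = 117*188573 + -134*152099 + 63*-16867 + 16*-38666 = 498
  c_4 = 2*188573 + -2*152099 + 2*-16867 + 1*-38666 = 548
Expand coordinatewise in base 5:
  c_1 = 623 = 3·5^0 + 4·5^1 + 4·5^2 + 4·5^3
  c_2 = 125 = 0·5^0 + 0·5^1 + 0·5^2 + 1·5^3
  c_3 = 498 = 3·5^0 + 4·5^1 + 4·5^2 + 3·5^3
  c_4 = 548 = 3·5^0 + 4·5^1 + 1·5^2 + 4·5^3
Factor λ_0 = (3, 0, 3, 3)
Factor λ_1 = (4, 0, 4, 4)
Factor λ_2 = (4, 0, 4, 1)
Factor λ_3 = (4, 1, 3, 4)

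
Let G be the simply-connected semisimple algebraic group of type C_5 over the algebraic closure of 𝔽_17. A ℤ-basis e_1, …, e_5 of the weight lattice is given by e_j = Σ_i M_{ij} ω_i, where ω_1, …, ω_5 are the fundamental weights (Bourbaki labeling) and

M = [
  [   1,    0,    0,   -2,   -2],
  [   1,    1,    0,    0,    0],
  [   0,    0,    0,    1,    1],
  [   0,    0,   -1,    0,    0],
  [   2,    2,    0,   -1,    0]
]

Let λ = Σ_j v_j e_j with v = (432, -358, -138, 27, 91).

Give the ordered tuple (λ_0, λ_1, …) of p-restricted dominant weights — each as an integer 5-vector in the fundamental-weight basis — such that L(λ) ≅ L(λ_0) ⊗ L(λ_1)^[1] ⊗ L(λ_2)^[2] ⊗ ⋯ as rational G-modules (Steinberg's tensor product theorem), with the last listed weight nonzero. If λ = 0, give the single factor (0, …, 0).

((9, 6, 16, 2, 2), (11, 4, 6, 8, 7))

ω-coordinates c = M·v, v = (432, -358, -138, 27, 91):
  c_1 = (1)·(432) + (0)·(-358) + (0)·(-138) + (-2)·(27) + (-2)·(91) = 196
  c_2 = (1)·(432) + (1)·(-358) + (0)·(-138) + (0)·(27) + (0)·(91) = 74
  c_3 = (0)·(432) + (0)·(-358) + (0)·(-138) + (1)·(27) + (1)·(91) = 118
  c_4 = (0)·(432) + (0)·(-358) + (-1)·(-138) + (0)·(27) + (0)·(91) = 138
  c_5 = (2)·(432) + (2)·(-358) + (0)·(-138) + (-1)·(27) + (0)·(91) = 121
Expand coordinatewise in base 17:
  c_1 = 196 = 9·17^0 + 11·17^1
  c_2 = 74 = 6·17^0 + 4·17^1
  c_3 = 118 = 16·17^0 + 6·17^1
  c_4 = 138 = 2·17^0 + 8·17^1
  c_5 = 121 = 2·17^0 + 7·17^1
Factor λ_0 = (9, 6, 16, 2, 2)
Factor λ_1 = (11, 4, 6, 8, 7)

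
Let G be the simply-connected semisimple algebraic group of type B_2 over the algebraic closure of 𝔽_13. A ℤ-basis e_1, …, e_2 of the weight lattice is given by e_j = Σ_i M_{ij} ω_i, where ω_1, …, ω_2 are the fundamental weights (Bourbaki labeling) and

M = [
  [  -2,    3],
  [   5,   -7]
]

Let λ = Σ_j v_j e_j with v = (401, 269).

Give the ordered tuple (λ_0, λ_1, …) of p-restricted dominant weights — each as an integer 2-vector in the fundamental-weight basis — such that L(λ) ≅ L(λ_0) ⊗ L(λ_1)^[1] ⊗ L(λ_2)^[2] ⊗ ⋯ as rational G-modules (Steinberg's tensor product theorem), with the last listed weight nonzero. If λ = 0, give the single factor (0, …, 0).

Compute c_i = Σ_j M_{ij} v_j with v = (401, 269):
  c_1 = (-2)·(401) + 3·269 = 5
  c_2 = 5·401 + (-7)·(269) = 122
Writing each c_i in base p = 13:
  c_1 = 5 = 5·13^0
  c_2 = 122 = 5·13^0 + 9·13^1
λ_0 = (5, 5)
λ_1 = (0, 9)

((5, 5), (0, 9))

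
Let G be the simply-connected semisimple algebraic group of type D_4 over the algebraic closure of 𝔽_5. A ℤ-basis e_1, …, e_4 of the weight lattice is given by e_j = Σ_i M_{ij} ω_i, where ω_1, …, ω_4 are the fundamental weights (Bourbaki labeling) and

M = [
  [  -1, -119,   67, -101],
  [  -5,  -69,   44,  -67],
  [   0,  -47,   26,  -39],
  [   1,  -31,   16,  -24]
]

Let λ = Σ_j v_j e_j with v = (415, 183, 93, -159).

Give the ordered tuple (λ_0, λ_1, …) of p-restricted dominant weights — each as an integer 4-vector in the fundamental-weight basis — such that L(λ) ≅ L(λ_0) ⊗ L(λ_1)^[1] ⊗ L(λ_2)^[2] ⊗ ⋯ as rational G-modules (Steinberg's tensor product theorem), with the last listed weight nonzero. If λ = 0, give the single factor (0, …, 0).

Change of basis e → ω: c = M·v where v = (415, 183, 93, -159):
  c_1 = (-1)·(415) + (-119)·(183) + 67·93 + (-101)·(-159) = 98
  c_2 = (-5)·(415) + (-69)·(183) + 44·93 + (-67)·(-159) = 43
  c_3 = 0·415 + (-47)·(183) + 26·93 + (-39)·(-159) = 18
  c_4 = 1·415 + (-31)·(183) + 16·93 + (-24)·(-159) = 46
Expand coordinatewise in base 5:
  c_1 = 98 = 3·5^0 + 4·5^1 + 3·5^2
  c_2 = 43 = 3·5^0 + 3·5^1 + 1·5^2
  c_3 = 18 = 3·5^0 + 3·5^1
  c_4 = 46 = 1·5^0 + 4·5^1 + 1·5^2
Factor λ_0 = (3, 3, 3, 1)
Factor λ_1 = (4, 3, 3, 4)
Factor λ_2 = (3, 1, 0, 1)

((3, 3, 3, 1), (4, 3, 3, 4), (3, 1, 0, 1))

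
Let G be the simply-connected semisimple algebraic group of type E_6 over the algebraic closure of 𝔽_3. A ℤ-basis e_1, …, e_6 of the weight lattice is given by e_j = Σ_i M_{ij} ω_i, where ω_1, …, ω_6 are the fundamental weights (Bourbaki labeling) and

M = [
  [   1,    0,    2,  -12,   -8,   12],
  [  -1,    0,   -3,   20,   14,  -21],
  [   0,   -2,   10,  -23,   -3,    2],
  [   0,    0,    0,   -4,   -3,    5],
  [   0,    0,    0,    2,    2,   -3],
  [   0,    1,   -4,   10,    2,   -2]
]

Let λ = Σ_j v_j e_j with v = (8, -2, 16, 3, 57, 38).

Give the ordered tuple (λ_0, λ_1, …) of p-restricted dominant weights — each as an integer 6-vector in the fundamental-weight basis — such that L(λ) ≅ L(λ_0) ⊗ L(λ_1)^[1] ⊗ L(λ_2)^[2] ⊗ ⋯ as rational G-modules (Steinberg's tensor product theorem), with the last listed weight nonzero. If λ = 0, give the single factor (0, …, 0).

((1, 1, 0, 1, 0, 2), (1, 1, 0, 2, 2, 0))

ω-coordinates c = M·v, v = (8, -2, 16, 3, 57, 38):
  c_1 = 1·8 + (0)·(-2) + 2·16 + (-12)·(3) + (-8)·(57) + 12·38 = 4
  c_2 = (-1)·(8) + (0)·(-2) + (-3)·(16) + 20·3 + 14·57 + (-21)·(38) = 4
  c_3 = 0·8 + (-2)·(-2) + 10·16 + (-23)·(3) + (-3)·(57) + 2·38 = 0
  c_4 = 0·8 + (0)·(-2) + 0·16 + (-4)·(3) + (-3)·(57) + 5·38 = 7
  c_5 = 0·8 + (0)·(-2) + 0·16 + 2·3 + 2·57 + (-3)·(38) = 6
  c_6 = 0·8 + (1)·(-2) + (-4)·(16) + 10·3 + 2·57 + (-2)·(38) = 2
Expand coordinatewise in base 3:
  c_1 = 4 = 1·3^0 + 1·3^1
  c_2 = 4 = 1·3^0 + 1·3^1
  c_3 = 0
  c_4 = 7 = 1·3^0 + 2·3^1
  c_5 = 6 = 0·3^0 + 2·3^1
  c_6 = 2 = 2·3^0
Factor λ_0 = (1, 1, 0, 1, 0, 2)
Factor λ_1 = (1, 1, 0, 2, 2, 0)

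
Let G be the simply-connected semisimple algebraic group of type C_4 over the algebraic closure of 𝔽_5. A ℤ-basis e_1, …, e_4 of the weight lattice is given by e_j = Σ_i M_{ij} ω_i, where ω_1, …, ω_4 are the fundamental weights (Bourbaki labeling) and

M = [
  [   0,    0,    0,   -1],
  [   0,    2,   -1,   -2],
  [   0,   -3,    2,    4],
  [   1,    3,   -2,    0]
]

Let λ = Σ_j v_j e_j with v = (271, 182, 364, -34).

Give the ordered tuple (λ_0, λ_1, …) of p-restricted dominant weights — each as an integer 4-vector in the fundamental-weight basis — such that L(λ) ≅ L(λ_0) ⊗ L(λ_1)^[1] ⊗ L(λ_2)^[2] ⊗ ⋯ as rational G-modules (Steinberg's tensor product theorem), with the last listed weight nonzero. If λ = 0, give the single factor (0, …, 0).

Converting to the ω-basis (c_i = row i of M dotted with v = (271, 182, 364, -34)):
  c_1 = 0*271 + 0*182 + 0*364 + -1*-34 = 34
  c_2 = 0*271 + 2*182 + -1*364 + -2*-34 = 68
  c_3 = 0*271 + -3*182 + 2*364 + 4*-34 = 46
  c_4 = 1*271 + 3*182 + -2*364 + 0*-34 = 89
p = 5; digits c_i = Σ_j d_{ij}·5^j, 0 ≤ d_{ij} < 5:
  c_1 = 34 = 4·5^0 + 1·5^1 + 1·5^2
  c_2 = 68 = 3·5^0 + 3·5^1 + 2·5^2
  c_3 = 46 = 1·5^0 + 4·5^1 + 1·5^2
  c_4 = 89 = 4·5^0 + 2·5^1 + 3·5^2
p-restricted factor λ_0 = (4, 3, 1, 4)
p-restricted factor λ_1 = (1, 3, 4, 2)
p-restricted factor λ_2 = (1, 2, 1, 3)

((4, 3, 1, 4), (1, 3, 4, 2), (1, 2, 1, 3))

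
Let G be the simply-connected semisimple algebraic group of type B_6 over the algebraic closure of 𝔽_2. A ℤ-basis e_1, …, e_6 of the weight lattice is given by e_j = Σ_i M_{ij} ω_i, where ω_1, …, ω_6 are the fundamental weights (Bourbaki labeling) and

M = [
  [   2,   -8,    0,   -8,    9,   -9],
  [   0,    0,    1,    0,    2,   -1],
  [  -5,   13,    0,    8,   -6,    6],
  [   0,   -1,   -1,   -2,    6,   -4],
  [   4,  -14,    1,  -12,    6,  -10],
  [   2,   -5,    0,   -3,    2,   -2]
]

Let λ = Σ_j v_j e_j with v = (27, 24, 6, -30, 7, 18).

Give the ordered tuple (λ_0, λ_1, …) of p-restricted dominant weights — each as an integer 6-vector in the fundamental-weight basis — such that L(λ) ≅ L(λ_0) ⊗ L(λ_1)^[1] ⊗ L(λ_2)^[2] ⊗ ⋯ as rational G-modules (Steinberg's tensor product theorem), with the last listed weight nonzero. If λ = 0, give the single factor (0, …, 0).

Change of basis e → ω: c = M·v where v = (27, 24, 6, -30, 7, 18):
  c_1 = 2*27 + -8*24 + 0*6 + -8*-30 + 9*7 + -9*18 = 3
  c_2 = 0*27 + 0*24 + 1*6 + 0*-30 + 2*7 + -1*18 = 2
  c_3 = -5*27 + 13*24 + 0*6 + 8*-30 + -6*7 + 6*18 = 3
  c_4 = 0*27 + -1*24 + -1*6 + -2*-30 + 6*7 + -4*18 = 0
  c_5 = 4*27 + -14*24 + 1*6 + -12*-30 + 6*7 + -10*18 = 0
  c_6 = 2*27 + -5*24 + 0*6 + -3*-30 + 2*7 + -2*18 = 2
Writing each c_i in base p = 2:
  c_1 = 3 = 1·2^0 + 1·2^1
  c_2 = 2 = 0·2^0 + 1·2^1
  c_3 = 3 = 1·2^0 + 1·2^1
  c_4 = 0
  c_5 = 0
  c_6 = 2 = 0·2^0 + 1·2^1
p-restricted factor λ_0 = (1, 0, 1, 0, 0, 0)
p-restricted factor λ_1 = (1, 1, 1, 0, 0, 1)

((1, 0, 1, 0, 0, 0), (1, 1, 1, 0, 0, 1))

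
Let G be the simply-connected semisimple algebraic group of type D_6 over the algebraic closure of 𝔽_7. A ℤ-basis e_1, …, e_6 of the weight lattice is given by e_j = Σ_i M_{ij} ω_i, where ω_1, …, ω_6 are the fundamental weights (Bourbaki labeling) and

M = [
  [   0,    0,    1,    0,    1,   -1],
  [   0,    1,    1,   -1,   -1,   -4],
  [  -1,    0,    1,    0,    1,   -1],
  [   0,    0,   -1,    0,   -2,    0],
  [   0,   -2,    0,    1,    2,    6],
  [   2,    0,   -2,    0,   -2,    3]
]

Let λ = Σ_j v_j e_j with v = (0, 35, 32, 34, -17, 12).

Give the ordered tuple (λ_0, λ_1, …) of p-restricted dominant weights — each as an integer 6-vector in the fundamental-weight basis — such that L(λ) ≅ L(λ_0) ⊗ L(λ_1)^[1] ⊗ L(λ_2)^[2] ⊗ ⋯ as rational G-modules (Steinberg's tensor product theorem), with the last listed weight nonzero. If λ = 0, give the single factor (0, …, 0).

((3, 2, 3, 2, 2, 6),)

In the fundamental-weight basis, λ has coordinates c = M·v (v = (0, 35, 32, 34, -17, 12)):
  c_1 = 0*0 + 0*35 + 1*32 + 0*34 + 1*-17 + -1*12 = 3
  c_2 = 0*0 + 1*35 + 1*32 + -1*34 + -1*-17 + -4*12 = 2
  c_3 = -1*0 + 0*35 + 1*32 + 0*34 + 1*-17 + -1*12 = 3
  c_4 = 0*0 + 0*35 + -1*32 + 0*34 + -2*-17 + 0*12 = 2
  c_5 = 0*0 + -2*35 + 0*32 + 1*34 + 2*-17 + 6*12 = 2
  c_6 = 2*0 + 0*35 + -2*32 + 0*34 + -2*-17 + 3*12 = 6
Expand coordinatewise in base 7:
  c_1 = 3 = 3·7^0
  c_2 = 2 = 2·7^0
  c_3 = 3 = 3·7^0
  c_4 = 2 = 2·7^0
  c_5 = 2 = 2·7^0
  c_6 = 6 = 6·7^0
Factor λ_0 = (3, 2, 3, 2, 2, 6)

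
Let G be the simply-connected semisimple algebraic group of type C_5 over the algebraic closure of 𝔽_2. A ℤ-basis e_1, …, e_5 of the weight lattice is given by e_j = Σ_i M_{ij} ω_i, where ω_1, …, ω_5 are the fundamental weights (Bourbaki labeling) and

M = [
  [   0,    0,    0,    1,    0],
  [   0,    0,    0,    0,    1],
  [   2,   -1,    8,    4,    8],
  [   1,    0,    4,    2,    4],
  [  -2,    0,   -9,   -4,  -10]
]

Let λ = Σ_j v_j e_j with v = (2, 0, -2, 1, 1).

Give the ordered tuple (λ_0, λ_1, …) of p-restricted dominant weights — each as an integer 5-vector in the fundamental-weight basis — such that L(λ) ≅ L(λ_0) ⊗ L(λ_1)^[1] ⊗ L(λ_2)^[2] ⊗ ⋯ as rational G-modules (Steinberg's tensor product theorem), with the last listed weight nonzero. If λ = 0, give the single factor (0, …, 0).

Change of basis e → ω: c = M·v where v = (2, 0, -2, 1, 1):
  c_1 = 0·2 + 0·0 + (0)·(-2) + 1·1 + 0·1 = 1
  c_2 = 0·2 + 0·0 + (0)·(-2) + 0·1 + 1·1 = 1
  c_3 = 2·2 + (-1)·(0) + (8)·(-2) + 4·1 + 8·1 = 0
  c_4 = 1·2 + 0·0 + (4)·(-2) + 2·1 + 4·1 = 0
  c_5 = (-2)·(2) + 0·0 + (-9)·(-2) + (-4)·(1) + (-10)·(1) = 0
Expand coordinatewise in base 2:
  c_1 = 1 = 1·2^0
  c_2 = 1 = 1·2^0
  c_3 = 0
  c_4 = 0
  c_5 = 0
p-restricted factor λ_0 = (1, 1, 0, 0, 0)

((1, 1, 0, 0, 0),)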